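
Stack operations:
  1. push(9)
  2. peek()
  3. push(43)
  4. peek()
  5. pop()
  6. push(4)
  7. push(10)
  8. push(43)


push(9) -> [9]
peek()->9
push(43) -> [9, 43]
peek()->43
pop()->43, [9]
push(4) -> [9, 4]
push(10) -> [9, 4, 10]
push(43) -> [9, 4, 10, 43]

Final stack: [9, 4, 10, 43]


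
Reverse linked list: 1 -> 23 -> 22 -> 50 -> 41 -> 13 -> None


Step 1: curr=1, set curr.next=prev(None) | reversed so far: 1
Step 2: curr=23, set curr.next=prev(1) | reversed so far: 23 -> 1
Step 3: curr=22, set curr.next=prev(23) | reversed so far: 22 -> 23 -> 1
Step 4: curr=50, set curr.next=prev(22) | reversed so far: 50 -> 22 -> 23 -> 1
Step 5: curr=41, set curr.next=prev(50) | reversed so far: 41 -> 50 -> 22 -> 23 -> 1
Step 6: curr=13, set curr.next=prev(41) | reversed so far: 13 -> 41 -> 50 -> 22 -> 23 -> 1

13 -> 41 -> 50 -> 22 -> 23 -> 1 -> None


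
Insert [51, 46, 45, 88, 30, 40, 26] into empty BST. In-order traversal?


Insert 51: root
Insert 46: L from 51
Insert 45: L from 51 -> L from 46
Insert 88: R from 51
Insert 30: L from 51 -> L from 46 -> L from 45
Insert 40: L from 51 -> L from 46 -> L from 45 -> R from 30
Insert 26: L from 51 -> L from 46 -> L from 45 -> L from 30

In-order: [26, 30, 40, 45, 46, 51, 88]


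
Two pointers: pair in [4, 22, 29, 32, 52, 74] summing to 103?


lo=0(4)+hi=5(74)=78
lo=1(22)+hi=5(74)=96
lo=2(29)+hi=5(74)=103

Yes: 29+74=103


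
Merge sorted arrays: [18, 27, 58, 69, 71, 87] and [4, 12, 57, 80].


Take 4 from B
Take 12 from B
Take 18 from A
Take 27 from A
Take 57 from B
Take 58 from A
Take 69 from A
Take 71 from A
Take 80 from B

Merged: [4, 12, 18, 27, 57, 58, 69, 71, 80, 87]


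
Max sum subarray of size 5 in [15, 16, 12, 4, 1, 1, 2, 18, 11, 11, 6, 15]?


[0:5]: 48
[1:6]: 34
[2:7]: 20
[3:8]: 26
[4:9]: 33
[5:10]: 43
[6:11]: 48
[7:12]: 61

Max: 61 at [7:12]


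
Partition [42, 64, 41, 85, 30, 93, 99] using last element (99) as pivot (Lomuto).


Pivot: 99
  42 <= 99: advance i (no swap)
  64 <= 99: advance i (no swap)
  41 <= 99: advance i (no swap)
  85 <= 99: advance i (no swap)
  30 <= 99: advance i (no swap)
  93 <= 99: advance i (no swap)
Place pivot at 6: [42, 64, 41, 85, 30, 93, 99]

Partitioned: [42, 64, 41, 85, 30, 93, 99]


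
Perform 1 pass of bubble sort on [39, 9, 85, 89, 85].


Initial: [39, 9, 85, 89, 85]
Pass 1: [9, 39, 85, 85, 89] (2 swaps)

After 1 pass: [9, 39, 85, 85, 89]


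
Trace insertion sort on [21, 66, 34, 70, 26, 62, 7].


Initial: [21, 66, 34, 70, 26, 62, 7]
Insert 66: [21, 66, 34, 70, 26, 62, 7]
Insert 34: [21, 34, 66, 70, 26, 62, 7]
Insert 70: [21, 34, 66, 70, 26, 62, 7]
Insert 26: [21, 26, 34, 66, 70, 62, 7]
Insert 62: [21, 26, 34, 62, 66, 70, 7]
Insert 7: [7, 21, 26, 34, 62, 66, 70]

Sorted: [7, 21, 26, 34, 62, 66, 70]


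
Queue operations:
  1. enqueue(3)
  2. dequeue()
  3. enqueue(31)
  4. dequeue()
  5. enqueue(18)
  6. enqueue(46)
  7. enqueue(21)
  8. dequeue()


enqueue(3) -> [3]
dequeue()->3, []
enqueue(31) -> [31]
dequeue()->31, []
enqueue(18) -> [18]
enqueue(46) -> [18, 46]
enqueue(21) -> [18, 46, 21]
dequeue()->18, [46, 21]

Final queue: [46, 21]


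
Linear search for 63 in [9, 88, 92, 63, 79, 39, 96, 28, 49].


i=0: 9!=63
i=1: 88!=63
i=2: 92!=63
i=3: 63==63 found!

Found at 3, 4 comps


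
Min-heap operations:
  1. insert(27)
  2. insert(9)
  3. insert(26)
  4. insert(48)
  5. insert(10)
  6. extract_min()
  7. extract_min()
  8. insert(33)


insert(27) -> [27]
insert(9) -> [9, 27]
insert(26) -> [9, 27, 26]
insert(48) -> [9, 27, 26, 48]
insert(10) -> [9, 10, 26, 48, 27]
extract_min()->9, [10, 27, 26, 48]
extract_min()->10, [26, 27, 48]
insert(33) -> [26, 27, 48, 33]

Final heap: [26, 27, 48, 33]


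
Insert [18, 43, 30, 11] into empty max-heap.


Insert 18: [18]
Insert 43: [43, 18]
Insert 30: [43, 18, 30]
Insert 11: [43, 18, 30, 11]

Final heap: [43, 18, 30, 11]


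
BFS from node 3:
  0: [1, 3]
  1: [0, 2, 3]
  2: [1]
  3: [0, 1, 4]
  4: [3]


Visit 3, enqueue [0, 1, 4]
Visit 0, enqueue []
Visit 1, enqueue [2]
Visit 4, enqueue []
Visit 2, enqueue []

BFS order: [3, 0, 1, 4, 2]


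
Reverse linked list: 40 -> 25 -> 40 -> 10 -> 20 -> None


Step 1: curr=40, set curr.next=prev(None) | reversed so far: 40
Step 2: curr=25, set curr.next=prev(40) | reversed so far: 25 -> 40
Step 3: curr=40, set curr.next=prev(25) | reversed so far: 40 -> 25 -> 40
Step 4: curr=10, set curr.next=prev(40) | reversed so far: 10 -> 40 -> 25 -> 40
Step 5: curr=20, set curr.next=prev(10) | reversed so far: 20 -> 10 -> 40 -> 25 -> 40

20 -> 10 -> 40 -> 25 -> 40 -> None


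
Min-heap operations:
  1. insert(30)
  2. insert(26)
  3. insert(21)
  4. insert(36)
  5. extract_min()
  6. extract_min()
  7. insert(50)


insert(30) -> [30]
insert(26) -> [26, 30]
insert(21) -> [21, 30, 26]
insert(36) -> [21, 30, 26, 36]
extract_min()->21, [26, 30, 36]
extract_min()->26, [30, 36]
insert(50) -> [30, 36, 50]

Final heap: [30, 36, 50]


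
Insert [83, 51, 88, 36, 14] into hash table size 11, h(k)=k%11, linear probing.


Insert 83: h=6 -> slot 6
Insert 51: h=7 -> slot 7
Insert 88: h=0 -> slot 0
Insert 36: h=3 -> slot 3
Insert 14: h=3, 1 probes -> slot 4

Table: [88, None, None, 36, 14, None, 83, 51, None, None, None]


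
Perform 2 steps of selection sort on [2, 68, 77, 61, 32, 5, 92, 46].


Initial: [2, 68, 77, 61, 32, 5, 92, 46]
Step 1: min=2 at 0
  Swap: [2, 68, 77, 61, 32, 5, 92, 46]
Step 2: min=5 at 5
  Swap: [2, 5, 77, 61, 32, 68, 92, 46]

After 2 steps: [2, 5, 77, 61, 32, 68, 92, 46]


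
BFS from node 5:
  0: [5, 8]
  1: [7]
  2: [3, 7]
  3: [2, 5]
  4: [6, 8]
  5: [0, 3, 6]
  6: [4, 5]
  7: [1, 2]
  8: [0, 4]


Visit 5, enqueue [0, 3, 6]
Visit 0, enqueue [8]
Visit 3, enqueue [2]
Visit 6, enqueue [4]
Visit 8, enqueue []
Visit 2, enqueue [7]
Visit 4, enqueue []
Visit 7, enqueue [1]
Visit 1, enqueue []

BFS order: [5, 0, 3, 6, 8, 2, 4, 7, 1]


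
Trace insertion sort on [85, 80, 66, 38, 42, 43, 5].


Initial: [85, 80, 66, 38, 42, 43, 5]
Insert 80: [80, 85, 66, 38, 42, 43, 5]
Insert 66: [66, 80, 85, 38, 42, 43, 5]
Insert 38: [38, 66, 80, 85, 42, 43, 5]
Insert 42: [38, 42, 66, 80, 85, 43, 5]
Insert 43: [38, 42, 43, 66, 80, 85, 5]
Insert 5: [5, 38, 42, 43, 66, 80, 85]

Sorted: [5, 38, 42, 43, 66, 80, 85]


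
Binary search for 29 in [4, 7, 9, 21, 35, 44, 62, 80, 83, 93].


Step 1: lo=0, hi=9, mid=4, val=35
Step 2: lo=0, hi=3, mid=1, val=7
Step 3: lo=2, hi=3, mid=2, val=9
Step 4: lo=3, hi=3, mid=3, val=21

Not found


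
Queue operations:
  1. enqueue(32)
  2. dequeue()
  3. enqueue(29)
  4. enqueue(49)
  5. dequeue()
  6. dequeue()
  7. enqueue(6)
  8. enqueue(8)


enqueue(32) -> [32]
dequeue()->32, []
enqueue(29) -> [29]
enqueue(49) -> [29, 49]
dequeue()->29, [49]
dequeue()->49, []
enqueue(6) -> [6]
enqueue(8) -> [6, 8]

Final queue: [6, 8]


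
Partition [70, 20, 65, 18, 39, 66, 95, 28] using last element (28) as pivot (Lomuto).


Pivot: 28
  20 <= 28: swap -> [20, 70, 65, 18, 39, 66, 95, 28]
  18 <= 28: swap -> [20, 18, 65, 70, 39, 66, 95, 28]
Place pivot at 2: [20, 18, 28, 70, 39, 66, 95, 65]

Partitioned: [20, 18, 28, 70, 39, 66, 95, 65]


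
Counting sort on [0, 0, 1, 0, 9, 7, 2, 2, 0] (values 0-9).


Input: [0, 0, 1, 0, 9, 7, 2, 2, 0]
Counts: [4, 1, 2, 0, 0, 0, 0, 1, 0, 1]

Sorted: [0, 0, 0, 0, 1, 2, 2, 7, 9]


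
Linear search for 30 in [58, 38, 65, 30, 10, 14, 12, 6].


i=0: 58!=30
i=1: 38!=30
i=2: 65!=30
i=3: 30==30 found!

Found at 3, 4 comps


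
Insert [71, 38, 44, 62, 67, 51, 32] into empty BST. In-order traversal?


Insert 71: root
Insert 38: L from 71
Insert 44: L from 71 -> R from 38
Insert 62: L from 71 -> R from 38 -> R from 44
Insert 67: L from 71 -> R from 38 -> R from 44 -> R from 62
Insert 51: L from 71 -> R from 38 -> R from 44 -> L from 62
Insert 32: L from 71 -> L from 38

In-order: [32, 38, 44, 51, 62, 67, 71]


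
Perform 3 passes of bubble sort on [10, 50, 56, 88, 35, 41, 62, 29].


Initial: [10, 50, 56, 88, 35, 41, 62, 29]
Pass 1: [10, 50, 56, 35, 41, 62, 29, 88] (4 swaps)
Pass 2: [10, 50, 35, 41, 56, 29, 62, 88] (3 swaps)
Pass 3: [10, 35, 41, 50, 29, 56, 62, 88] (3 swaps)

After 3 passes: [10, 35, 41, 50, 29, 56, 62, 88]


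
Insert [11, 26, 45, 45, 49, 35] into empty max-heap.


Insert 11: [11]
Insert 26: [26, 11]
Insert 45: [45, 11, 26]
Insert 45: [45, 45, 26, 11]
Insert 49: [49, 45, 26, 11, 45]
Insert 35: [49, 45, 35, 11, 45, 26]

Final heap: [49, 45, 35, 11, 45, 26]


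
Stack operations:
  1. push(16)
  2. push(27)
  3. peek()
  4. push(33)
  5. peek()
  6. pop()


push(16) -> [16]
push(27) -> [16, 27]
peek()->27
push(33) -> [16, 27, 33]
peek()->33
pop()->33, [16, 27]

Final stack: [16, 27]


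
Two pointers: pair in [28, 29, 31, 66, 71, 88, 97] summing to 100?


lo=0(28)+hi=6(97)=125
lo=0(28)+hi=5(88)=116
lo=0(28)+hi=4(71)=99
lo=1(29)+hi=4(71)=100

Yes: 29+71=100


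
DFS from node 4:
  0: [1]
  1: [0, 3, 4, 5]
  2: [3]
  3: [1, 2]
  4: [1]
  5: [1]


Visit 4, push [1]
Visit 1, push [5, 3, 0]
Visit 0, push []
Visit 3, push [2]
Visit 2, push []
Visit 5, push []

DFS order: [4, 1, 0, 3, 2, 5]


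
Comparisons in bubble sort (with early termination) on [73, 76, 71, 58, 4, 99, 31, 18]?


Algorithm: bubble sort (with early termination)
Input: [73, 76, 71, 58, 4, 99, 31, 18]
Sorted: [4, 18, 31, 58, 71, 73, 76, 99]

28


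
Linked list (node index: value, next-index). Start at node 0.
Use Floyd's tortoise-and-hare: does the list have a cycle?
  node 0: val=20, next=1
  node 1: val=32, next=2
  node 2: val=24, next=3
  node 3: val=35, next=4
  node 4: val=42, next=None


Floyd's tortoise (slow, +1) and hare (fast, +2):
  init: slow=0, fast=0
  step 1: slow=1, fast=2
  step 2: slow=2, fast=4
  step 3: fast -> None, no cycle

Cycle: no


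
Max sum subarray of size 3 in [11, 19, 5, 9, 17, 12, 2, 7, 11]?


[0:3]: 35
[1:4]: 33
[2:5]: 31
[3:6]: 38
[4:7]: 31
[5:8]: 21
[6:9]: 20

Max: 38 at [3:6]


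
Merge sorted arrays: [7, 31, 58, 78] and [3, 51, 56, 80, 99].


Take 3 from B
Take 7 from A
Take 31 from A
Take 51 from B
Take 56 from B
Take 58 from A
Take 78 from A

Merged: [3, 7, 31, 51, 56, 58, 78, 80, 99]


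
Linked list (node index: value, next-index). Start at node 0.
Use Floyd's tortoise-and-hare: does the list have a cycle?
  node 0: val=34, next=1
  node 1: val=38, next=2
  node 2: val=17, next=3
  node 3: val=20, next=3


Floyd's tortoise (slow, +1) and hare (fast, +2):
  init: slow=0, fast=0
  step 1: slow=1, fast=2
  step 2: slow=2, fast=3
  step 3: slow=3, fast=3
  slow == fast at node 3: cycle detected

Cycle: yes


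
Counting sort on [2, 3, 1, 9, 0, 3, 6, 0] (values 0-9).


Input: [2, 3, 1, 9, 0, 3, 6, 0]
Counts: [2, 1, 1, 2, 0, 0, 1, 0, 0, 1]

Sorted: [0, 0, 1, 2, 3, 3, 6, 9]


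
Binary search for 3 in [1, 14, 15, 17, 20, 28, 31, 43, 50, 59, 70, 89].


Step 1: lo=0, hi=11, mid=5, val=28
Step 2: lo=0, hi=4, mid=2, val=15
Step 3: lo=0, hi=1, mid=0, val=1
Step 4: lo=1, hi=1, mid=1, val=14

Not found


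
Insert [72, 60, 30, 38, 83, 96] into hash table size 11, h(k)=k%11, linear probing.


Insert 72: h=6 -> slot 6
Insert 60: h=5 -> slot 5
Insert 30: h=8 -> slot 8
Insert 38: h=5, 2 probes -> slot 7
Insert 83: h=6, 3 probes -> slot 9
Insert 96: h=8, 2 probes -> slot 10

Table: [None, None, None, None, None, 60, 72, 38, 30, 83, 96]


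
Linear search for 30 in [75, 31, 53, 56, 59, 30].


i=0: 75!=30
i=1: 31!=30
i=2: 53!=30
i=3: 56!=30
i=4: 59!=30
i=5: 30==30 found!

Found at 5, 6 comps


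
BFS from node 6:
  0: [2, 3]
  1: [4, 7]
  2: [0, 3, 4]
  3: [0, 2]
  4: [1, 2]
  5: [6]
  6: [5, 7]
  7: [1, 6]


Visit 6, enqueue [5, 7]
Visit 5, enqueue []
Visit 7, enqueue [1]
Visit 1, enqueue [4]
Visit 4, enqueue [2]
Visit 2, enqueue [0, 3]
Visit 0, enqueue []
Visit 3, enqueue []

BFS order: [6, 5, 7, 1, 4, 2, 0, 3]


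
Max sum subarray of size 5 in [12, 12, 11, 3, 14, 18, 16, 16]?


[0:5]: 52
[1:6]: 58
[2:7]: 62
[3:8]: 67

Max: 67 at [3:8]


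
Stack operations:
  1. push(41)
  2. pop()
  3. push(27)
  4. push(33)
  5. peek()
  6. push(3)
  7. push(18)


push(41) -> [41]
pop()->41, []
push(27) -> [27]
push(33) -> [27, 33]
peek()->33
push(3) -> [27, 33, 3]
push(18) -> [27, 33, 3, 18]

Final stack: [27, 33, 3, 18]


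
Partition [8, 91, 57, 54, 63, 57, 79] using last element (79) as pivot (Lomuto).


Pivot: 79
  8 <= 79: advance i (no swap)
  57 <= 79: swap -> [8, 57, 91, 54, 63, 57, 79]
  54 <= 79: swap -> [8, 57, 54, 91, 63, 57, 79]
  63 <= 79: swap -> [8, 57, 54, 63, 91, 57, 79]
  57 <= 79: swap -> [8, 57, 54, 63, 57, 91, 79]
Place pivot at 5: [8, 57, 54, 63, 57, 79, 91]

Partitioned: [8, 57, 54, 63, 57, 79, 91]


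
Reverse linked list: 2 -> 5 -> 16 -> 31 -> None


Step 1: curr=2, set curr.next=prev(None) | reversed so far: 2
Step 2: curr=5, set curr.next=prev(2) | reversed so far: 5 -> 2
Step 3: curr=16, set curr.next=prev(5) | reversed so far: 16 -> 5 -> 2
Step 4: curr=31, set curr.next=prev(16) | reversed so far: 31 -> 16 -> 5 -> 2

31 -> 16 -> 5 -> 2 -> None


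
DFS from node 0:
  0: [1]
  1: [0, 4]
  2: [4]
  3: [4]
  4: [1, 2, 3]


Visit 0, push [1]
Visit 1, push [4]
Visit 4, push [3, 2]
Visit 2, push []
Visit 3, push []

DFS order: [0, 1, 4, 2, 3]


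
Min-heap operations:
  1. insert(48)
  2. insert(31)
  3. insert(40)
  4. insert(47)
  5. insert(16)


insert(48) -> [48]
insert(31) -> [31, 48]
insert(40) -> [31, 48, 40]
insert(47) -> [31, 47, 40, 48]
insert(16) -> [16, 31, 40, 48, 47]

Final heap: [16, 31, 40, 48, 47]


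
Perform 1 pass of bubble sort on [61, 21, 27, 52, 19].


Initial: [61, 21, 27, 52, 19]
Pass 1: [21, 27, 52, 19, 61] (4 swaps)

After 1 pass: [21, 27, 52, 19, 61]


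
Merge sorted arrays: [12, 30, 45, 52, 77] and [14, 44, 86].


Take 12 from A
Take 14 from B
Take 30 from A
Take 44 from B
Take 45 from A
Take 52 from A
Take 77 from A

Merged: [12, 14, 30, 44, 45, 52, 77, 86]


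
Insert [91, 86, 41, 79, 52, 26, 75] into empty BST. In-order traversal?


Insert 91: root
Insert 86: L from 91
Insert 41: L from 91 -> L from 86
Insert 79: L from 91 -> L from 86 -> R from 41
Insert 52: L from 91 -> L from 86 -> R from 41 -> L from 79
Insert 26: L from 91 -> L from 86 -> L from 41
Insert 75: L from 91 -> L from 86 -> R from 41 -> L from 79 -> R from 52

In-order: [26, 41, 52, 75, 79, 86, 91]


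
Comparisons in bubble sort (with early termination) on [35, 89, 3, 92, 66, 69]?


Algorithm: bubble sort (with early termination)
Input: [35, 89, 3, 92, 66, 69]
Sorted: [3, 35, 66, 69, 89, 92]

12


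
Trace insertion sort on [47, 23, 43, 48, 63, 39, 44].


Initial: [47, 23, 43, 48, 63, 39, 44]
Insert 23: [23, 47, 43, 48, 63, 39, 44]
Insert 43: [23, 43, 47, 48, 63, 39, 44]
Insert 48: [23, 43, 47, 48, 63, 39, 44]
Insert 63: [23, 43, 47, 48, 63, 39, 44]
Insert 39: [23, 39, 43, 47, 48, 63, 44]
Insert 44: [23, 39, 43, 44, 47, 48, 63]

Sorted: [23, 39, 43, 44, 47, 48, 63]


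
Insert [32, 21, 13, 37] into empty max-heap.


Insert 32: [32]
Insert 21: [32, 21]
Insert 13: [32, 21, 13]
Insert 37: [37, 32, 13, 21]

Final heap: [37, 32, 13, 21]


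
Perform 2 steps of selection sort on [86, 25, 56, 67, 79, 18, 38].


Initial: [86, 25, 56, 67, 79, 18, 38]
Step 1: min=18 at 5
  Swap: [18, 25, 56, 67, 79, 86, 38]
Step 2: min=25 at 1
  Swap: [18, 25, 56, 67, 79, 86, 38]

After 2 steps: [18, 25, 56, 67, 79, 86, 38]


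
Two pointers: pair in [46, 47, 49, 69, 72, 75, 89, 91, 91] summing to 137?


lo=0(46)+hi=8(91)=137

Yes: 46+91=137


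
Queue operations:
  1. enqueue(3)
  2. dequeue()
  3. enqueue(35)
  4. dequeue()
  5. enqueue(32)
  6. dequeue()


enqueue(3) -> [3]
dequeue()->3, []
enqueue(35) -> [35]
dequeue()->35, []
enqueue(32) -> [32]
dequeue()->32, []

Final queue: []


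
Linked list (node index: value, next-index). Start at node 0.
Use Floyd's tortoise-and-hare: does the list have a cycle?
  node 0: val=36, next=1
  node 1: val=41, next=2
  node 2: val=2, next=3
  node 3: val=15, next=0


Floyd's tortoise (slow, +1) and hare (fast, +2):
  init: slow=0, fast=0
  step 1: slow=1, fast=2
  step 2: slow=2, fast=0
  step 3: slow=3, fast=2
  step 4: slow=0, fast=0
  slow == fast at node 0: cycle detected

Cycle: yes


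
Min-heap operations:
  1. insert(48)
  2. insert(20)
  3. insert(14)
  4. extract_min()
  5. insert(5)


insert(48) -> [48]
insert(20) -> [20, 48]
insert(14) -> [14, 48, 20]
extract_min()->14, [20, 48]
insert(5) -> [5, 48, 20]

Final heap: [5, 48, 20]


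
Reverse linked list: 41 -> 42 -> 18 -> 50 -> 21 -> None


Step 1: curr=41, set curr.next=prev(None) | reversed so far: 41
Step 2: curr=42, set curr.next=prev(41) | reversed so far: 42 -> 41
Step 3: curr=18, set curr.next=prev(42) | reversed so far: 18 -> 42 -> 41
Step 4: curr=50, set curr.next=prev(18) | reversed so far: 50 -> 18 -> 42 -> 41
Step 5: curr=21, set curr.next=prev(50) | reversed so far: 21 -> 50 -> 18 -> 42 -> 41

21 -> 50 -> 18 -> 42 -> 41 -> None


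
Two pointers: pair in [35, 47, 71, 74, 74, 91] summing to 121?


lo=0(35)+hi=5(91)=126
lo=0(35)+hi=4(74)=109
lo=1(47)+hi=4(74)=121

Yes: 47+74=121


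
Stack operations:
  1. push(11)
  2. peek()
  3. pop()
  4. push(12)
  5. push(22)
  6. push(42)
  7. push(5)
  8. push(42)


push(11) -> [11]
peek()->11
pop()->11, []
push(12) -> [12]
push(22) -> [12, 22]
push(42) -> [12, 22, 42]
push(5) -> [12, 22, 42, 5]
push(42) -> [12, 22, 42, 5, 42]

Final stack: [12, 22, 42, 5, 42]


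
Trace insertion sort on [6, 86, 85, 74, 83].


Initial: [6, 86, 85, 74, 83]
Insert 86: [6, 86, 85, 74, 83]
Insert 85: [6, 85, 86, 74, 83]
Insert 74: [6, 74, 85, 86, 83]
Insert 83: [6, 74, 83, 85, 86]

Sorted: [6, 74, 83, 85, 86]


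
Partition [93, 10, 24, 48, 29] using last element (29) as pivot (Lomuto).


Pivot: 29
  10 <= 29: swap -> [10, 93, 24, 48, 29]
  24 <= 29: swap -> [10, 24, 93, 48, 29]
Place pivot at 2: [10, 24, 29, 48, 93]

Partitioned: [10, 24, 29, 48, 93]


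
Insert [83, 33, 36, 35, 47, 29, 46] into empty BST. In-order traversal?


Insert 83: root
Insert 33: L from 83
Insert 36: L from 83 -> R from 33
Insert 35: L from 83 -> R from 33 -> L from 36
Insert 47: L from 83 -> R from 33 -> R from 36
Insert 29: L from 83 -> L from 33
Insert 46: L from 83 -> R from 33 -> R from 36 -> L from 47

In-order: [29, 33, 35, 36, 46, 47, 83]


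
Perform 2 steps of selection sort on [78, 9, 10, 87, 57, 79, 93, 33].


Initial: [78, 9, 10, 87, 57, 79, 93, 33]
Step 1: min=9 at 1
  Swap: [9, 78, 10, 87, 57, 79, 93, 33]
Step 2: min=10 at 2
  Swap: [9, 10, 78, 87, 57, 79, 93, 33]

After 2 steps: [9, 10, 78, 87, 57, 79, 93, 33]


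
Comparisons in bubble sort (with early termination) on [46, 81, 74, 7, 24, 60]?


Algorithm: bubble sort (with early termination)
Input: [46, 81, 74, 7, 24, 60]
Sorted: [7, 24, 46, 60, 74, 81]

14


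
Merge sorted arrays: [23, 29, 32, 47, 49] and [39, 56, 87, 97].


Take 23 from A
Take 29 from A
Take 32 from A
Take 39 from B
Take 47 from A
Take 49 from A

Merged: [23, 29, 32, 39, 47, 49, 56, 87, 97]


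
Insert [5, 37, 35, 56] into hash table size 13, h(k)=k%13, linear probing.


Insert 5: h=5 -> slot 5
Insert 37: h=11 -> slot 11
Insert 35: h=9 -> slot 9
Insert 56: h=4 -> slot 4

Table: [None, None, None, None, 56, 5, None, None, None, 35, None, 37, None]


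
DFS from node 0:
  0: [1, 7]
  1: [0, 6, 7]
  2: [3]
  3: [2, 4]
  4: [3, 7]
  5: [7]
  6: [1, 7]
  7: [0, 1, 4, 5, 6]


Visit 0, push [7, 1]
Visit 1, push [7, 6]
Visit 6, push [7]
Visit 7, push [5, 4]
Visit 4, push [3]
Visit 3, push [2]
Visit 2, push []
Visit 5, push []

DFS order: [0, 1, 6, 7, 4, 3, 2, 5]


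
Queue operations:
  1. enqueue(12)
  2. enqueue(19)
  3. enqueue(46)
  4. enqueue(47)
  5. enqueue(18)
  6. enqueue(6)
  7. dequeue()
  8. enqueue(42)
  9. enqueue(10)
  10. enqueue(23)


enqueue(12) -> [12]
enqueue(19) -> [12, 19]
enqueue(46) -> [12, 19, 46]
enqueue(47) -> [12, 19, 46, 47]
enqueue(18) -> [12, 19, 46, 47, 18]
enqueue(6) -> [12, 19, 46, 47, 18, 6]
dequeue()->12, [19, 46, 47, 18, 6]
enqueue(42) -> [19, 46, 47, 18, 6, 42]
enqueue(10) -> [19, 46, 47, 18, 6, 42, 10]
enqueue(23) -> [19, 46, 47, 18, 6, 42, 10, 23]

Final queue: [19, 46, 47, 18, 6, 42, 10, 23]


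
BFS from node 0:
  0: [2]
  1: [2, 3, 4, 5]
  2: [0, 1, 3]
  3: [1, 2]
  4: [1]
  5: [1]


Visit 0, enqueue [2]
Visit 2, enqueue [1, 3]
Visit 1, enqueue [4, 5]
Visit 3, enqueue []
Visit 4, enqueue []
Visit 5, enqueue []

BFS order: [0, 2, 1, 3, 4, 5]


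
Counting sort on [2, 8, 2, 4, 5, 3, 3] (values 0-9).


Input: [2, 8, 2, 4, 5, 3, 3]
Counts: [0, 0, 2, 2, 1, 1, 0, 0, 1, 0]

Sorted: [2, 2, 3, 3, 4, 5, 8]


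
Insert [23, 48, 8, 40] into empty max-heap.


Insert 23: [23]
Insert 48: [48, 23]
Insert 8: [48, 23, 8]
Insert 40: [48, 40, 8, 23]

Final heap: [48, 40, 8, 23]


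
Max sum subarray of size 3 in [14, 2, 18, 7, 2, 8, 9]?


[0:3]: 34
[1:4]: 27
[2:5]: 27
[3:6]: 17
[4:7]: 19

Max: 34 at [0:3]


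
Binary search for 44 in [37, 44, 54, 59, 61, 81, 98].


Step 1: lo=0, hi=6, mid=3, val=59
Step 2: lo=0, hi=2, mid=1, val=44

Found at index 1


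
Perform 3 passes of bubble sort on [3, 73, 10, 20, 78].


Initial: [3, 73, 10, 20, 78]
Pass 1: [3, 10, 20, 73, 78] (2 swaps)
Pass 2: [3, 10, 20, 73, 78] (0 swaps)
Pass 3: [3, 10, 20, 73, 78] (0 swaps)

After 3 passes: [3, 10, 20, 73, 78]


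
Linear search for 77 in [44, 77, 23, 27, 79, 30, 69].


i=0: 44!=77
i=1: 77==77 found!

Found at 1, 2 comps


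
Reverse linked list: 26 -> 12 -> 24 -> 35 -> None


Step 1: curr=26, set curr.next=prev(None) | reversed so far: 26
Step 2: curr=12, set curr.next=prev(26) | reversed so far: 12 -> 26
Step 3: curr=24, set curr.next=prev(12) | reversed so far: 24 -> 12 -> 26
Step 4: curr=35, set curr.next=prev(24) | reversed so far: 35 -> 24 -> 12 -> 26

35 -> 24 -> 12 -> 26 -> None


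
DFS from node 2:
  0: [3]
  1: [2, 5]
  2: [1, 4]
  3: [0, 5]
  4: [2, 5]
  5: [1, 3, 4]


Visit 2, push [4, 1]
Visit 1, push [5]
Visit 5, push [4, 3]
Visit 3, push [0]
Visit 0, push []
Visit 4, push []

DFS order: [2, 1, 5, 3, 0, 4]


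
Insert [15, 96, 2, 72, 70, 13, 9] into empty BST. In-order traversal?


Insert 15: root
Insert 96: R from 15
Insert 2: L from 15
Insert 72: R from 15 -> L from 96
Insert 70: R from 15 -> L from 96 -> L from 72
Insert 13: L from 15 -> R from 2
Insert 9: L from 15 -> R from 2 -> L from 13

In-order: [2, 9, 13, 15, 70, 72, 96]


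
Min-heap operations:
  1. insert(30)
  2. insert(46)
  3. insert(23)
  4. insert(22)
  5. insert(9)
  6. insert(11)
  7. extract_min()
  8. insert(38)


insert(30) -> [30]
insert(46) -> [30, 46]
insert(23) -> [23, 46, 30]
insert(22) -> [22, 23, 30, 46]
insert(9) -> [9, 22, 30, 46, 23]
insert(11) -> [9, 22, 11, 46, 23, 30]
extract_min()->9, [11, 22, 30, 46, 23]
insert(38) -> [11, 22, 30, 46, 23, 38]

Final heap: [11, 22, 30, 46, 23, 38]


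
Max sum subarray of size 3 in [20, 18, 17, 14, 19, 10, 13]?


[0:3]: 55
[1:4]: 49
[2:5]: 50
[3:6]: 43
[4:7]: 42

Max: 55 at [0:3]


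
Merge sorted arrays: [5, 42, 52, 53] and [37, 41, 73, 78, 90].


Take 5 from A
Take 37 from B
Take 41 from B
Take 42 from A
Take 52 from A
Take 53 from A

Merged: [5, 37, 41, 42, 52, 53, 73, 78, 90]


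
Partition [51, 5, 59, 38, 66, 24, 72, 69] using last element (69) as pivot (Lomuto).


Pivot: 69
  51 <= 69: advance i (no swap)
  5 <= 69: advance i (no swap)
  59 <= 69: advance i (no swap)
  38 <= 69: advance i (no swap)
  66 <= 69: advance i (no swap)
  24 <= 69: advance i (no swap)
Place pivot at 6: [51, 5, 59, 38, 66, 24, 69, 72]

Partitioned: [51, 5, 59, 38, 66, 24, 69, 72]


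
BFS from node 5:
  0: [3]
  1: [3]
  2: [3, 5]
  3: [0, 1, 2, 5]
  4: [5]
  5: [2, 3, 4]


Visit 5, enqueue [2, 3, 4]
Visit 2, enqueue []
Visit 3, enqueue [0, 1]
Visit 4, enqueue []
Visit 0, enqueue []
Visit 1, enqueue []

BFS order: [5, 2, 3, 4, 0, 1]


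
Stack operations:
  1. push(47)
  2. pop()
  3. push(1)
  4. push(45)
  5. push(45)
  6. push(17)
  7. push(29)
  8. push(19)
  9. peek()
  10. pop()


push(47) -> [47]
pop()->47, []
push(1) -> [1]
push(45) -> [1, 45]
push(45) -> [1, 45, 45]
push(17) -> [1, 45, 45, 17]
push(29) -> [1, 45, 45, 17, 29]
push(19) -> [1, 45, 45, 17, 29, 19]
peek()->19
pop()->19, [1, 45, 45, 17, 29]

Final stack: [1, 45, 45, 17, 29]


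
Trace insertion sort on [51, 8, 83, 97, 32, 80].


Initial: [51, 8, 83, 97, 32, 80]
Insert 8: [8, 51, 83, 97, 32, 80]
Insert 83: [8, 51, 83, 97, 32, 80]
Insert 97: [8, 51, 83, 97, 32, 80]
Insert 32: [8, 32, 51, 83, 97, 80]
Insert 80: [8, 32, 51, 80, 83, 97]

Sorted: [8, 32, 51, 80, 83, 97]


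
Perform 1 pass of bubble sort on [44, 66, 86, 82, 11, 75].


Initial: [44, 66, 86, 82, 11, 75]
Pass 1: [44, 66, 82, 11, 75, 86] (3 swaps)

After 1 pass: [44, 66, 82, 11, 75, 86]


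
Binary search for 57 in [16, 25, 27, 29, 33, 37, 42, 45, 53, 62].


Step 1: lo=0, hi=9, mid=4, val=33
Step 2: lo=5, hi=9, mid=7, val=45
Step 3: lo=8, hi=9, mid=8, val=53
Step 4: lo=9, hi=9, mid=9, val=62

Not found


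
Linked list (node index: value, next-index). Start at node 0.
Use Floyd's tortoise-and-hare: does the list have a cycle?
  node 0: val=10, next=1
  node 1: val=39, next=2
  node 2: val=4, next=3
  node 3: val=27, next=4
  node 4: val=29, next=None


Floyd's tortoise (slow, +1) and hare (fast, +2):
  init: slow=0, fast=0
  step 1: slow=1, fast=2
  step 2: slow=2, fast=4
  step 3: fast -> None, no cycle

Cycle: no


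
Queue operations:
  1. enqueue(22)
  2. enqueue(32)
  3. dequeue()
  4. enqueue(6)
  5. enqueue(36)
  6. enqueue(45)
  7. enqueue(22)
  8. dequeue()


enqueue(22) -> [22]
enqueue(32) -> [22, 32]
dequeue()->22, [32]
enqueue(6) -> [32, 6]
enqueue(36) -> [32, 6, 36]
enqueue(45) -> [32, 6, 36, 45]
enqueue(22) -> [32, 6, 36, 45, 22]
dequeue()->32, [6, 36, 45, 22]

Final queue: [6, 36, 45, 22]


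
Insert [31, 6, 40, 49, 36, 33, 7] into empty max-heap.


Insert 31: [31]
Insert 6: [31, 6]
Insert 40: [40, 6, 31]
Insert 49: [49, 40, 31, 6]
Insert 36: [49, 40, 31, 6, 36]
Insert 33: [49, 40, 33, 6, 36, 31]
Insert 7: [49, 40, 33, 6, 36, 31, 7]

Final heap: [49, 40, 33, 6, 36, 31, 7]


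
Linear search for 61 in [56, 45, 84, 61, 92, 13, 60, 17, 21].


i=0: 56!=61
i=1: 45!=61
i=2: 84!=61
i=3: 61==61 found!

Found at 3, 4 comps


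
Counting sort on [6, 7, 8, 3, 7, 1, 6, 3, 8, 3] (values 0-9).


Input: [6, 7, 8, 3, 7, 1, 6, 3, 8, 3]
Counts: [0, 1, 0, 3, 0, 0, 2, 2, 2, 0]

Sorted: [1, 3, 3, 3, 6, 6, 7, 7, 8, 8]


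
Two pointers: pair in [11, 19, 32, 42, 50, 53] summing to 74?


lo=0(11)+hi=5(53)=64
lo=1(19)+hi=5(53)=72
lo=2(32)+hi=5(53)=85
lo=2(32)+hi=4(50)=82
lo=2(32)+hi=3(42)=74

Yes: 32+42=74


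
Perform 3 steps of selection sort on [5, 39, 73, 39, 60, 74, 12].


Initial: [5, 39, 73, 39, 60, 74, 12]
Step 1: min=5 at 0
  Swap: [5, 39, 73, 39, 60, 74, 12]
Step 2: min=12 at 6
  Swap: [5, 12, 73, 39, 60, 74, 39]
Step 3: min=39 at 3
  Swap: [5, 12, 39, 73, 60, 74, 39]

After 3 steps: [5, 12, 39, 73, 60, 74, 39]


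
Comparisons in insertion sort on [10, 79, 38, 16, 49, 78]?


Algorithm: insertion sort
Input: [10, 79, 38, 16, 49, 78]
Sorted: [10, 16, 38, 49, 78, 79]

10


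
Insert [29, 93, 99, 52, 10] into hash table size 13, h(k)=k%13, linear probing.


Insert 29: h=3 -> slot 3
Insert 93: h=2 -> slot 2
Insert 99: h=8 -> slot 8
Insert 52: h=0 -> slot 0
Insert 10: h=10 -> slot 10

Table: [52, None, 93, 29, None, None, None, None, 99, None, 10, None, None]


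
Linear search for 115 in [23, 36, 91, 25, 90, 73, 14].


i=0: 23!=115
i=1: 36!=115
i=2: 91!=115
i=3: 25!=115
i=4: 90!=115
i=5: 73!=115
i=6: 14!=115

Not found, 7 comps


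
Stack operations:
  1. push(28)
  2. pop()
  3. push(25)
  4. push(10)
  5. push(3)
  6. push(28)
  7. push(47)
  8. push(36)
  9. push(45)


push(28) -> [28]
pop()->28, []
push(25) -> [25]
push(10) -> [25, 10]
push(3) -> [25, 10, 3]
push(28) -> [25, 10, 3, 28]
push(47) -> [25, 10, 3, 28, 47]
push(36) -> [25, 10, 3, 28, 47, 36]
push(45) -> [25, 10, 3, 28, 47, 36, 45]

Final stack: [25, 10, 3, 28, 47, 36, 45]


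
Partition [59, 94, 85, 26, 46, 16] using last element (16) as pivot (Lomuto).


Pivot: 16
Place pivot at 0: [16, 94, 85, 26, 46, 59]

Partitioned: [16, 94, 85, 26, 46, 59]


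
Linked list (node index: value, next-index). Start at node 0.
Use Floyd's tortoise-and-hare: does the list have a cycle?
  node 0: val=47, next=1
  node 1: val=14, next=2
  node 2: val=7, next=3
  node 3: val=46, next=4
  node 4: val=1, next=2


Floyd's tortoise (slow, +1) and hare (fast, +2):
  init: slow=0, fast=0
  step 1: slow=1, fast=2
  step 2: slow=2, fast=4
  step 3: slow=3, fast=3
  slow == fast at node 3: cycle detected

Cycle: yes


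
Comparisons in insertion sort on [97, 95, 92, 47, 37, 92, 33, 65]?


Algorithm: insertion sort
Input: [97, 95, 92, 47, 37, 92, 33, 65]
Sorted: [33, 37, 47, 65, 92, 92, 95, 97]

24


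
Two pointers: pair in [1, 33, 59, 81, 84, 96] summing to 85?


lo=0(1)+hi=5(96)=97
lo=0(1)+hi=4(84)=85

Yes: 1+84=85


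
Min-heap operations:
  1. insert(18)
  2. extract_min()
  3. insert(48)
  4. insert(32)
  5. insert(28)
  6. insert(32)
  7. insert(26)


insert(18) -> [18]
extract_min()->18, []
insert(48) -> [48]
insert(32) -> [32, 48]
insert(28) -> [28, 48, 32]
insert(32) -> [28, 32, 32, 48]
insert(26) -> [26, 28, 32, 48, 32]

Final heap: [26, 28, 32, 48, 32]


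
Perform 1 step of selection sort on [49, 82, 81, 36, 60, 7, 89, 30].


Initial: [49, 82, 81, 36, 60, 7, 89, 30]
Step 1: min=7 at 5
  Swap: [7, 82, 81, 36, 60, 49, 89, 30]

After 1 step: [7, 82, 81, 36, 60, 49, 89, 30]


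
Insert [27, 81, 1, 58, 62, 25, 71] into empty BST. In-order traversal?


Insert 27: root
Insert 81: R from 27
Insert 1: L from 27
Insert 58: R from 27 -> L from 81
Insert 62: R from 27 -> L from 81 -> R from 58
Insert 25: L from 27 -> R from 1
Insert 71: R from 27 -> L from 81 -> R from 58 -> R from 62

In-order: [1, 25, 27, 58, 62, 71, 81]


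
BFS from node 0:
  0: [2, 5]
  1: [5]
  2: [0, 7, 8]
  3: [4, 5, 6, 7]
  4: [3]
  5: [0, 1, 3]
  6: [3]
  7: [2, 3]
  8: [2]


Visit 0, enqueue [2, 5]
Visit 2, enqueue [7, 8]
Visit 5, enqueue [1, 3]
Visit 7, enqueue []
Visit 8, enqueue []
Visit 1, enqueue []
Visit 3, enqueue [4, 6]
Visit 4, enqueue []
Visit 6, enqueue []

BFS order: [0, 2, 5, 7, 8, 1, 3, 4, 6]


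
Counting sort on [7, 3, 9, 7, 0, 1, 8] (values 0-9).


Input: [7, 3, 9, 7, 0, 1, 8]
Counts: [1, 1, 0, 1, 0, 0, 0, 2, 1, 1]

Sorted: [0, 1, 3, 7, 7, 8, 9]


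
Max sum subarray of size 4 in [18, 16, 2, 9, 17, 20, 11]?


[0:4]: 45
[1:5]: 44
[2:6]: 48
[3:7]: 57

Max: 57 at [3:7]


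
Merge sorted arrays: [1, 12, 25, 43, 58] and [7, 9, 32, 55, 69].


Take 1 from A
Take 7 from B
Take 9 from B
Take 12 from A
Take 25 from A
Take 32 from B
Take 43 from A
Take 55 from B
Take 58 from A

Merged: [1, 7, 9, 12, 25, 32, 43, 55, 58, 69]


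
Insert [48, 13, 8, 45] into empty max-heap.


Insert 48: [48]
Insert 13: [48, 13]
Insert 8: [48, 13, 8]
Insert 45: [48, 45, 8, 13]

Final heap: [48, 45, 8, 13]


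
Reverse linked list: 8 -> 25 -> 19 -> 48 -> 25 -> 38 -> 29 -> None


Step 1: curr=8, set curr.next=prev(None) | reversed so far: 8
Step 2: curr=25, set curr.next=prev(8) | reversed so far: 25 -> 8
Step 3: curr=19, set curr.next=prev(25) | reversed so far: 19 -> 25 -> 8
Step 4: curr=48, set curr.next=prev(19) | reversed so far: 48 -> 19 -> 25 -> 8
Step 5: curr=25, set curr.next=prev(48) | reversed so far: 25 -> 48 -> 19 -> 25 -> 8
Step 6: curr=38, set curr.next=prev(25) | reversed so far: 38 -> 25 -> 48 -> 19 -> 25 -> 8
Step 7: curr=29, set curr.next=prev(38) | reversed so far: 29 -> 38 -> 25 -> 48 -> 19 -> 25 -> 8

29 -> 38 -> 25 -> 48 -> 19 -> 25 -> 8 -> None


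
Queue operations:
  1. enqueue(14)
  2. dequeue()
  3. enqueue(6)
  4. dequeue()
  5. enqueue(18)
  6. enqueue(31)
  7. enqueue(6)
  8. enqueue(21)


enqueue(14) -> [14]
dequeue()->14, []
enqueue(6) -> [6]
dequeue()->6, []
enqueue(18) -> [18]
enqueue(31) -> [18, 31]
enqueue(6) -> [18, 31, 6]
enqueue(21) -> [18, 31, 6, 21]

Final queue: [18, 31, 6, 21]


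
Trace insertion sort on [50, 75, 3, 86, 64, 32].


Initial: [50, 75, 3, 86, 64, 32]
Insert 75: [50, 75, 3, 86, 64, 32]
Insert 3: [3, 50, 75, 86, 64, 32]
Insert 86: [3, 50, 75, 86, 64, 32]
Insert 64: [3, 50, 64, 75, 86, 32]
Insert 32: [3, 32, 50, 64, 75, 86]

Sorted: [3, 32, 50, 64, 75, 86]


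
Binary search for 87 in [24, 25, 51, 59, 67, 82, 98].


Step 1: lo=0, hi=6, mid=3, val=59
Step 2: lo=4, hi=6, mid=5, val=82
Step 3: lo=6, hi=6, mid=6, val=98

Not found


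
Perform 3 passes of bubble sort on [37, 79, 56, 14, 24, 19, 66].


Initial: [37, 79, 56, 14, 24, 19, 66]
Pass 1: [37, 56, 14, 24, 19, 66, 79] (5 swaps)
Pass 2: [37, 14, 24, 19, 56, 66, 79] (3 swaps)
Pass 3: [14, 24, 19, 37, 56, 66, 79] (3 swaps)

After 3 passes: [14, 24, 19, 37, 56, 66, 79]


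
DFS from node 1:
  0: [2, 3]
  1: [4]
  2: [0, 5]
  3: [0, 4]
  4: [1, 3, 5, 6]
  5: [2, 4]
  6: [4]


Visit 1, push [4]
Visit 4, push [6, 5, 3]
Visit 3, push [0]
Visit 0, push [2]
Visit 2, push [5]
Visit 5, push []
Visit 6, push []

DFS order: [1, 4, 3, 0, 2, 5, 6]


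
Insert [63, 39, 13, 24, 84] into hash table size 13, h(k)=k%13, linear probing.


Insert 63: h=11 -> slot 11
Insert 39: h=0 -> slot 0
Insert 13: h=0, 1 probes -> slot 1
Insert 24: h=11, 1 probes -> slot 12
Insert 84: h=6 -> slot 6

Table: [39, 13, None, None, None, None, 84, None, None, None, None, 63, 24]


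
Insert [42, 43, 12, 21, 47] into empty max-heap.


Insert 42: [42]
Insert 43: [43, 42]
Insert 12: [43, 42, 12]
Insert 21: [43, 42, 12, 21]
Insert 47: [47, 43, 12, 21, 42]

Final heap: [47, 43, 12, 21, 42]


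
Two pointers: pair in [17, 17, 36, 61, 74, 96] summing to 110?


lo=0(17)+hi=5(96)=113
lo=0(17)+hi=4(74)=91
lo=1(17)+hi=4(74)=91
lo=2(36)+hi=4(74)=110

Yes: 36+74=110


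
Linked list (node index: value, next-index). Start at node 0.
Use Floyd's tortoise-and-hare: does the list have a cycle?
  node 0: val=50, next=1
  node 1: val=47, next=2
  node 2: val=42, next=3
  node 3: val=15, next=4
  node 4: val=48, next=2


Floyd's tortoise (slow, +1) and hare (fast, +2):
  init: slow=0, fast=0
  step 1: slow=1, fast=2
  step 2: slow=2, fast=4
  step 3: slow=3, fast=3
  slow == fast at node 3: cycle detected

Cycle: yes


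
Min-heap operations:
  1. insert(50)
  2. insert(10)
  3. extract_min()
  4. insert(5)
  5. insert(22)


insert(50) -> [50]
insert(10) -> [10, 50]
extract_min()->10, [50]
insert(5) -> [5, 50]
insert(22) -> [5, 50, 22]

Final heap: [5, 50, 22]


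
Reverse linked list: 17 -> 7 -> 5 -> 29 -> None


Step 1: curr=17, set curr.next=prev(None) | reversed so far: 17
Step 2: curr=7, set curr.next=prev(17) | reversed so far: 7 -> 17
Step 3: curr=5, set curr.next=prev(7) | reversed so far: 5 -> 7 -> 17
Step 4: curr=29, set curr.next=prev(5) | reversed so far: 29 -> 5 -> 7 -> 17

29 -> 5 -> 7 -> 17 -> None


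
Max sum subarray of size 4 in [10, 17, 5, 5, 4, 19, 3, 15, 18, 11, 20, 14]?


[0:4]: 37
[1:5]: 31
[2:6]: 33
[3:7]: 31
[4:8]: 41
[5:9]: 55
[6:10]: 47
[7:11]: 64
[8:12]: 63

Max: 64 at [7:11]


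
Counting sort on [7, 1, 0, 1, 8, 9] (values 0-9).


Input: [7, 1, 0, 1, 8, 9]
Counts: [1, 2, 0, 0, 0, 0, 0, 1, 1, 1]

Sorted: [0, 1, 1, 7, 8, 9]


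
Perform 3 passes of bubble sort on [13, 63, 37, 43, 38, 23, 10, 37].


Initial: [13, 63, 37, 43, 38, 23, 10, 37]
Pass 1: [13, 37, 43, 38, 23, 10, 37, 63] (6 swaps)
Pass 2: [13, 37, 38, 23, 10, 37, 43, 63] (4 swaps)
Pass 3: [13, 37, 23, 10, 37, 38, 43, 63] (3 swaps)

After 3 passes: [13, 37, 23, 10, 37, 38, 43, 63]


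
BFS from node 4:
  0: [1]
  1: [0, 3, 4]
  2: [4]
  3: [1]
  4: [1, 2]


Visit 4, enqueue [1, 2]
Visit 1, enqueue [0, 3]
Visit 2, enqueue []
Visit 0, enqueue []
Visit 3, enqueue []

BFS order: [4, 1, 2, 0, 3]


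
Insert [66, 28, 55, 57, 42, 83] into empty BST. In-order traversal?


Insert 66: root
Insert 28: L from 66
Insert 55: L from 66 -> R from 28
Insert 57: L from 66 -> R from 28 -> R from 55
Insert 42: L from 66 -> R from 28 -> L from 55
Insert 83: R from 66

In-order: [28, 42, 55, 57, 66, 83]


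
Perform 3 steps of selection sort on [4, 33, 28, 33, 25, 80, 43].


Initial: [4, 33, 28, 33, 25, 80, 43]
Step 1: min=4 at 0
  Swap: [4, 33, 28, 33, 25, 80, 43]
Step 2: min=25 at 4
  Swap: [4, 25, 28, 33, 33, 80, 43]
Step 3: min=28 at 2
  Swap: [4, 25, 28, 33, 33, 80, 43]

After 3 steps: [4, 25, 28, 33, 33, 80, 43]


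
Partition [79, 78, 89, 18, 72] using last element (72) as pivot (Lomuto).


Pivot: 72
  18 <= 72: swap -> [18, 78, 89, 79, 72]
Place pivot at 1: [18, 72, 89, 79, 78]

Partitioned: [18, 72, 89, 79, 78]


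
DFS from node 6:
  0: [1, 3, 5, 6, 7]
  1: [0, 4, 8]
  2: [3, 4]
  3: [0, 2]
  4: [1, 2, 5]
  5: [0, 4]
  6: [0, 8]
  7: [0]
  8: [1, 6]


Visit 6, push [8, 0]
Visit 0, push [7, 5, 3, 1]
Visit 1, push [8, 4]
Visit 4, push [5, 2]
Visit 2, push [3]
Visit 3, push []
Visit 5, push []
Visit 8, push []
Visit 7, push []

DFS order: [6, 0, 1, 4, 2, 3, 5, 8, 7]


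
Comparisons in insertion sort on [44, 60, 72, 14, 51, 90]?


Algorithm: insertion sort
Input: [44, 60, 72, 14, 51, 90]
Sorted: [14, 44, 51, 60, 72, 90]

9


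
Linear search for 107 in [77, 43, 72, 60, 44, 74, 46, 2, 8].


i=0: 77!=107
i=1: 43!=107
i=2: 72!=107
i=3: 60!=107
i=4: 44!=107
i=5: 74!=107
i=6: 46!=107
i=7: 2!=107
i=8: 8!=107

Not found, 9 comps


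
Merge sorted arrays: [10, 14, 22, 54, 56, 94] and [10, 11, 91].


Take 10 from A
Take 10 from B
Take 11 from B
Take 14 from A
Take 22 from A
Take 54 from A
Take 56 from A
Take 91 from B

Merged: [10, 10, 11, 14, 22, 54, 56, 91, 94]


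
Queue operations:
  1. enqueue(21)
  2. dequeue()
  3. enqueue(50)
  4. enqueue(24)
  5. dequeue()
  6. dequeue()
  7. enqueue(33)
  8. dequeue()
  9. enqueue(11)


enqueue(21) -> [21]
dequeue()->21, []
enqueue(50) -> [50]
enqueue(24) -> [50, 24]
dequeue()->50, [24]
dequeue()->24, []
enqueue(33) -> [33]
dequeue()->33, []
enqueue(11) -> [11]

Final queue: [11]


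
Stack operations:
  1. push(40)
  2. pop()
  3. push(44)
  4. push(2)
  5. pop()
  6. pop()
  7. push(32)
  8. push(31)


push(40) -> [40]
pop()->40, []
push(44) -> [44]
push(2) -> [44, 2]
pop()->2, [44]
pop()->44, []
push(32) -> [32]
push(31) -> [32, 31]

Final stack: [32, 31]


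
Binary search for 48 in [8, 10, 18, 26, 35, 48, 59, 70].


Step 1: lo=0, hi=7, mid=3, val=26
Step 2: lo=4, hi=7, mid=5, val=48

Found at index 5


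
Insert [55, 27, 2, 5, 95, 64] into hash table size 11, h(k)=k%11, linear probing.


Insert 55: h=0 -> slot 0
Insert 27: h=5 -> slot 5
Insert 2: h=2 -> slot 2
Insert 5: h=5, 1 probes -> slot 6
Insert 95: h=7 -> slot 7
Insert 64: h=9 -> slot 9

Table: [55, None, 2, None, None, 27, 5, 95, None, 64, None]


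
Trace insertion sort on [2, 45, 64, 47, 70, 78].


Initial: [2, 45, 64, 47, 70, 78]
Insert 45: [2, 45, 64, 47, 70, 78]
Insert 64: [2, 45, 64, 47, 70, 78]
Insert 47: [2, 45, 47, 64, 70, 78]
Insert 70: [2, 45, 47, 64, 70, 78]
Insert 78: [2, 45, 47, 64, 70, 78]

Sorted: [2, 45, 47, 64, 70, 78]


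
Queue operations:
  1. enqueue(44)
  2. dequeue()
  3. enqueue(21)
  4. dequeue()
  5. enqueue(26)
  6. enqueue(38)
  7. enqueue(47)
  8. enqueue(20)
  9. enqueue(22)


enqueue(44) -> [44]
dequeue()->44, []
enqueue(21) -> [21]
dequeue()->21, []
enqueue(26) -> [26]
enqueue(38) -> [26, 38]
enqueue(47) -> [26, 38, 47]
enqueue(20) -> [26, 38, 47, 20]
enqueue(22) -> [26, 38, 47, 20, 22]

Final queue: [26, 38, 47, 20, 22]


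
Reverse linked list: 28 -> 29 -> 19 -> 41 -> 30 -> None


Step 1: curr=28, set curr.next=prev(None) | reversed so far: 28
Step 2: curr=29, set curr.next=prev(28) | reversed so far: 29 -> 28
Step 3: curr=19, set curr.next=prev(29) | reversed so far: 19 -> 29 -> 28
Step 4: curr=41, set curr.next=prev(19) | reversed so far: 41 -> 19 -> 29 -> 28
Step 5: curr=30, set curr.next=prev(41) | reversed so far: 30 -> 41 -> 19 -> 29 -> 28

30 -> 41 -> 19 -> 29 -> 28 -> None
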